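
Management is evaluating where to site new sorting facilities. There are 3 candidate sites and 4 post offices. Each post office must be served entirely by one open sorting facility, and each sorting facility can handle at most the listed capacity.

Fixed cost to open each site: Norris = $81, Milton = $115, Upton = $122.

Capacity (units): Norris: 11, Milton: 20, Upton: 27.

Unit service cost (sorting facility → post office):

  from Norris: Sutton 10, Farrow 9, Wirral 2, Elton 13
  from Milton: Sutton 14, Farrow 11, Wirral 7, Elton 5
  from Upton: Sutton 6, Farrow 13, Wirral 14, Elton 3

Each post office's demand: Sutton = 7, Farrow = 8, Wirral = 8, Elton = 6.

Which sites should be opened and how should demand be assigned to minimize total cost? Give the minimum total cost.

Open {Norris, Upton}: Sutton→Upton 6·7=42, Farrow→Upton 13·8=104, Wirral→Norris 2·8=16, Elton→Upton 3·6=18.
Loads: Norris carries 8/11, Upton carries 21/27. Service 180; fixed 203; total 383.
Next best feasible plan costs 441.

Minimum total cost: 383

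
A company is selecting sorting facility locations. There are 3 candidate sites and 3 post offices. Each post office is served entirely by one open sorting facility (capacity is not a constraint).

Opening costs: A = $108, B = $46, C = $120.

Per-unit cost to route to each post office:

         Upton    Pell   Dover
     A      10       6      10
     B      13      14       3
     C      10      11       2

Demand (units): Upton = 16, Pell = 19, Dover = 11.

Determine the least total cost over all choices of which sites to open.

For any fixed open set, each post office goes to its cheapest open site; total = fixed + service.
{A, B}: Upton→A 10·16=160, Pell→A 6·19=114, Dover→B 3·11=33. Service 307; fixed 154; total 461.
{A}: service 384 + fixed 108 = 492
{C}: service 391 + fixed 120 = 511
{A, B, C}: service 296 + fixed 274 = 570
No other subset beats 461.

Minimum total cost: 461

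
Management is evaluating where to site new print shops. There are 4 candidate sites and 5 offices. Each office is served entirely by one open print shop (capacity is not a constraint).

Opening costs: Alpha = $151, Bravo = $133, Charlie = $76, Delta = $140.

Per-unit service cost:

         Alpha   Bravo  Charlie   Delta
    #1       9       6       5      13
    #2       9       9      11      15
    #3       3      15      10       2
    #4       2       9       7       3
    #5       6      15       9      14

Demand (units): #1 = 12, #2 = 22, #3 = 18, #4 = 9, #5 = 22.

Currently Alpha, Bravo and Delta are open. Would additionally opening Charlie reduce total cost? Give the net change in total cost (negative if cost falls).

No — net change +64 (cost rises by 64).

Current service cost with {Alpha, Bravo, Delta}: 456.
Adding Charlie: each office re-picks its cheapest; new service cost 444, saving 12.
Extra fixed cost: 76. Net change = 76 − 12 = 64.
(Totals: 880 → 944.)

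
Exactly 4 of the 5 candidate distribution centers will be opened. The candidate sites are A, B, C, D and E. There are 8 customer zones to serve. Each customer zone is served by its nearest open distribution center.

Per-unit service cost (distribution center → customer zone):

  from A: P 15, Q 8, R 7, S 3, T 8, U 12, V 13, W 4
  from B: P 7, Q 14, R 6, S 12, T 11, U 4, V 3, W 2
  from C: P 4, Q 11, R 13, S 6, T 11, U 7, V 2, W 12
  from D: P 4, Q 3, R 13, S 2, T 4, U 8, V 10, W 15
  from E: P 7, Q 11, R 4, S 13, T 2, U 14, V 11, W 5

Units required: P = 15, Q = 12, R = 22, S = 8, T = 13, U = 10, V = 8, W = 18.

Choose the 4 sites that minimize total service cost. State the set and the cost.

Choose B, C, D and E; total service cost 318.

With exactly 4 open, each customer zone uses its cheapest among the chosen.
{B, C, D, E}: P→C 4·15=60, Q→D 3·12=36, R→E 4·22=88, S→D 2·8=16, T→E 2·13=26, U→B 4·10=40, V→C 2·8=16, W→B 2·18=36. Service cost 318.
{A, B, D, E}: service cost 326
{A, C, D, E}: service cost 384
Among all 5 size-4 choices, {B, C, D, E} is lowest.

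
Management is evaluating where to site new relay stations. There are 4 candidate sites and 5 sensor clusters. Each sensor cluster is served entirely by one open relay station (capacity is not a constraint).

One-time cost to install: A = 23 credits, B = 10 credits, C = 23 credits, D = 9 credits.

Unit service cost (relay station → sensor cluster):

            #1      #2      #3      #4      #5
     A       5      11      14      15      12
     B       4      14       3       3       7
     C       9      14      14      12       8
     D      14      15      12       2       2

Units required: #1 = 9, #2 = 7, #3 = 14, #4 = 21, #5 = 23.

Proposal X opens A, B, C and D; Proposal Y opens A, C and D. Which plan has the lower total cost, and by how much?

Proposal X is cheaper by 125.

Proposal X: {A, B, C, D}: #1→B 4·9=36, #2→A 11·7=77, #3→B 3·14=42, #4→D 2·21=42, #5→D 2·23=46. Service 243; fixed 65; total 308.
Proposal Y: {A, C, D}: #1→A 5·9=45, #2→A 11·7=77, #3→D 12·14=168, #4→D 2·21=42, #5→D 2·23=46. Service 378; fixed 55; total 433.
Difference: |308 − 433| = 125.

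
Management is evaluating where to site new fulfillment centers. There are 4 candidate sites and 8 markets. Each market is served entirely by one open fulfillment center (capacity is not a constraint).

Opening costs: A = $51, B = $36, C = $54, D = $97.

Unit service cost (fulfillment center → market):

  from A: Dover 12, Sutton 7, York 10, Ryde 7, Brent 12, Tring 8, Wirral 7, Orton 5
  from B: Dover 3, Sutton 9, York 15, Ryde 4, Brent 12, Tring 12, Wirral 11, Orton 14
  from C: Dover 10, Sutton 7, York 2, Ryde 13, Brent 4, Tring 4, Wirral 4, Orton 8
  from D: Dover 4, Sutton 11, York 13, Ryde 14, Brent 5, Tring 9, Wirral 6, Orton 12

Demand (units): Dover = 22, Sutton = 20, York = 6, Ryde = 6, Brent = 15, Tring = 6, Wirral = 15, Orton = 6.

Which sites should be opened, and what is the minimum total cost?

Open B and C; minimum total cost 524.

For any fixed open set, each market goes to its cheapest open site; total = fixed + service.
{B, C}: Dover→B 3·22=66, Sutton→C 7·20=140, York→C 2·6=12, Ryde→B 4·6=24, Brent→C 4·15=60, Tring→C 4·6=24, Wirral→C 4·15=60, Orton→C 8·6=48. Service 434; fixed 90; total 524.
{A, B, C}: Dover→B 3·22=66, Sutton→A 7·20=140, York→C 2·6=12, Ryde→B 4·6=24, Brent→C 4·15=60, Tring→C 4·6=24, Wirral→C 4·15=60, Orton→A 5·6=30. Service 416; fixed 141; total 557.
{B, C, D}: service 434 + fixed 187 = 621
{A, B, C, D}: Dover→B 3·22=66, Sutton→A 7·20=140, York→C 2·6=12, Ryde→B 4·6=24, Brent→C 4·15=60, Tring→C 4·6=24, Wirral→C 4·15=60, Orton→A 5·6=30. Service 416; fixed 238; total 654.
No other subset beats 524.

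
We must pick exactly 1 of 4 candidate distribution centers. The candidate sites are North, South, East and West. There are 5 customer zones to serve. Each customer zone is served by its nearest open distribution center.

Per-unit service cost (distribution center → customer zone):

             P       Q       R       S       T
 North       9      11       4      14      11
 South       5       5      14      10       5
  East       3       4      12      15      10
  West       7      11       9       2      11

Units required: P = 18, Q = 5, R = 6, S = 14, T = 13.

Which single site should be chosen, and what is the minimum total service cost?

With exactly 1 open, each customer zone uses its cheapest among the chosen.
{South}: P→South 5·18=90, Q→South 5·5=25, R→South 14·6=84, S→South 10·14=140, T→South 5·13=65. Service cost 404.
{West}: service cost 406
{East}: service cost 486
Among all 4 size-1 choices, {South} is lowest.

Choose South only; total service cost 404.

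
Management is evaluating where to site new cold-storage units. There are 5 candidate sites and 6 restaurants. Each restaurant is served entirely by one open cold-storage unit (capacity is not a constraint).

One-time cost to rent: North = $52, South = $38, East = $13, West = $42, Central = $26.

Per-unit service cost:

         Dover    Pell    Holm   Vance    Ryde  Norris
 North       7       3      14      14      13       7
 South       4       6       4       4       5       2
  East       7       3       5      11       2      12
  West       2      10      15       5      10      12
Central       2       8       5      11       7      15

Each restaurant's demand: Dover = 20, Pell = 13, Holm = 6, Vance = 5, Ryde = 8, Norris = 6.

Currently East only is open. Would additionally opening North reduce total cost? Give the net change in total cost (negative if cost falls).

No — net change +22 (cost rises by 22).

Current service cost with {East}: 352.
Adding North: each restaurant re-picks its cheapest; new service cost 322, saving 30.
Extra fixed cost: 52. Net change = 52 − 30 = 22.
(Totals: 365 → 387.)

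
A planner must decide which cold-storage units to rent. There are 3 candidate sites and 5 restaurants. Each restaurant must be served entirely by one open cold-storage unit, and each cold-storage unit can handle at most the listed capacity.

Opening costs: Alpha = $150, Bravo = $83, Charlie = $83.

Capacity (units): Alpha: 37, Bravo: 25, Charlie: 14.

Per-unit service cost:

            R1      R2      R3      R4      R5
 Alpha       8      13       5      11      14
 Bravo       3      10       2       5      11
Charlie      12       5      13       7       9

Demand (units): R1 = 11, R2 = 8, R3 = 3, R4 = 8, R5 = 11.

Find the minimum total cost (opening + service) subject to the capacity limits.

Open {Alpha, Bravo}: R1→Bravo 3·11=33, R2→Alpha 13·8=104, R3→Bravo 2·3=6, R4→Bravo 5·8=40, R5→Alpha 14·11=154.
Loads: Alpha carries 19/37, Bravo carries 22/25. Service 337; fixed 233; total 570.
Next best feasible plan costs 579.

Minimum total cost: 570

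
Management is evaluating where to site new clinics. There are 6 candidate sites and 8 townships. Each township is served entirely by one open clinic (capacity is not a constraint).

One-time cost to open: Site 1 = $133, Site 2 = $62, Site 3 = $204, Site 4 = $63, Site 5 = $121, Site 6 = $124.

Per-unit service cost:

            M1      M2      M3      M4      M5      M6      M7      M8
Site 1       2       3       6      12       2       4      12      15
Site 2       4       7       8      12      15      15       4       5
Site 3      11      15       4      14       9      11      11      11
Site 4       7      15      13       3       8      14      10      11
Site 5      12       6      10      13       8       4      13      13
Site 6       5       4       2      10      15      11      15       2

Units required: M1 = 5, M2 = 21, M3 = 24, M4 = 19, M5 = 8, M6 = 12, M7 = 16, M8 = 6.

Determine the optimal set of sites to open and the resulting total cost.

Open Site 1, Site 2 and Site 4; minimum total cost 690.

For any fixed open set, each township goes to its cheapest open site; total = fixed + service.
{Site 1, Site 2, Site 4}: M1→Site 1 2·5=10, M2→Site 1 3·21=63, M3→Site 1 6·24=144, M4→Site 4 3·19=57, M5→Site 1 2·8=16, M6→Site 1 4·12=48, M7→Site 2 4·16=64, M8→Site 2 5·6=30. Service 432; fixed 258; total 690.
{Site 1, Site 2, Site 4, Site 6}: M1→Site 1 2·5=10, M2→Site 1 3·21=63, M3→Site 6 2·24=48, M4→Site 4 3·19=57, M5→Site 1 2·8=16, M6→Site 1 4·12=48, M7→Site 2 4·16=64, M8→Site 6 2·6=12. Service 318; fixed 382; total 700.
{Site 2, Site 4, Site 6}: service 481 + fixed 249 = 730
{Site 1, Site 2, Site 3, Site 4, Site 5, Site 6}: service 318 + fixed 707 = 1025
No other subset beats 690.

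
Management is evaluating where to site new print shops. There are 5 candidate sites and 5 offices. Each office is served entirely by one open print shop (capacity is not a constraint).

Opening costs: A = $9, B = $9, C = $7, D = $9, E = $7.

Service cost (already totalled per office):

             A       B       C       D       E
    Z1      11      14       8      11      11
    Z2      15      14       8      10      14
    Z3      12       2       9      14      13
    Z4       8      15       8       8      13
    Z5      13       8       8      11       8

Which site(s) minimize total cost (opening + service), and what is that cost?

For any fixed open set, each office goes to its cheapest open site; total = fixed + service.
{C}: Z1→C 8, Z2→C 8, Z3→C 9, Z4→C 8, Z5→C 8. Service 41; fixed 7; total 48.
{B, C}: service 34 + fixed 16 = 50
{C, E}: service 41 + fixed 14 = 55
{A, B, C, D, E}: service 34 + fixed 41 = 75
No other subset beats 48.

Open C only; minimum total cost 48.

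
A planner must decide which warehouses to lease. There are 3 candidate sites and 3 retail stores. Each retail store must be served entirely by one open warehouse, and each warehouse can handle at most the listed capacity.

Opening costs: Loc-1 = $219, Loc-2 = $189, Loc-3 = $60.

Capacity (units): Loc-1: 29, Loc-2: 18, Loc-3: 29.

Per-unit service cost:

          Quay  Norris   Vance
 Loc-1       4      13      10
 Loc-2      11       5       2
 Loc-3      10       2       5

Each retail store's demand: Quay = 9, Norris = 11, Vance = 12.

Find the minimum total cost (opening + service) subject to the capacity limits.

Open {Loc-2, Loc-3}: Quay→Loc-3 10·9=90, Norris→Loc-3 2·11=22, Vance→Loc-2 2·12=24.
Loads: Loc-2 carries 12/18, Loc-3 carries 20/29. Service 136; fixed 249; total 385.
Next best feasible plan costs 397.

Minimum total cost: 385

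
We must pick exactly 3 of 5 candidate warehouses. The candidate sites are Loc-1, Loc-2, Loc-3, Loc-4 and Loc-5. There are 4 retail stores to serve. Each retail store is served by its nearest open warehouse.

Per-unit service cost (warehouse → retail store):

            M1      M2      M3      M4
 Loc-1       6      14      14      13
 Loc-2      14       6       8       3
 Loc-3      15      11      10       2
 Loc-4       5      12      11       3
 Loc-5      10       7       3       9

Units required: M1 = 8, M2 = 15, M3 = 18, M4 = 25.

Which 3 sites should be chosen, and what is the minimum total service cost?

With exactly 3 open, each retail store uses its cheapest among the chosen.
{Loc-3, Loc-4, Loc-5}: M1→Loc-4 5·8=40, M2→Loc-5 7·15=105, M3→Loc-5 3·18=54, M4→Loc-3 2·25=50. Service cost 249.
{Loc-1, Loc-3, Loc-5}: service cost 257
{Loc-2, Loc-4, Loc-5}: service cost 259
Among all 10 size-3 choices, {Loc-3, Loc-4, Loc-5} is lowest.

Choose Loc-3, Loc-4 and Loc-5; total service cost 249.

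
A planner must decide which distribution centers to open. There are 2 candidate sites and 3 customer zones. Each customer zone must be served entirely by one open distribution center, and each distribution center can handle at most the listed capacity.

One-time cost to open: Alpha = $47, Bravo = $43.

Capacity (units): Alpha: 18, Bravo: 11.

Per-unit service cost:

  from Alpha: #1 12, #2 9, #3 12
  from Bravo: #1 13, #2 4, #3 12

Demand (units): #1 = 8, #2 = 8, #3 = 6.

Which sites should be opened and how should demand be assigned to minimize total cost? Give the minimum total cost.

Minimum total cost: 290

Open {Alpha, Bravo}: #1→Alpha 12·8=96, #2→Bravo 4·8=32, #3→Alpha 12·6=72.
Loads: Alpha carries 14/18, Bravo carries 8/11. Service 200; fixed 90; total 290.
Next best feasible plan costs 330.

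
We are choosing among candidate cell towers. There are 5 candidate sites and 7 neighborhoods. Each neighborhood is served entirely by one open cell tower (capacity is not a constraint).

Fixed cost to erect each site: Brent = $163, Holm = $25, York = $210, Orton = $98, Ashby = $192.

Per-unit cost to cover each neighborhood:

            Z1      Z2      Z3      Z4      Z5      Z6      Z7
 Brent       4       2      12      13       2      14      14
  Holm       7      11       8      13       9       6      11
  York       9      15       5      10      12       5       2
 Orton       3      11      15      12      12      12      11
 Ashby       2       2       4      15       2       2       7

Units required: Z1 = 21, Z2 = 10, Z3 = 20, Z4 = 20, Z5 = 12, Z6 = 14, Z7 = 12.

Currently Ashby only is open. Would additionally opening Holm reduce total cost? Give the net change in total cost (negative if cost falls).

Yes — net change −15 (cost falls by 15).

Current service cost with {Ashby}: 578.
Adding Holm: each neighborhood re-picks its cheapest; new service cost 538, saving 40.
Extra fixed cost: 25. Net change = 25 − 40 = -15.
(Totals: 770 → 755.)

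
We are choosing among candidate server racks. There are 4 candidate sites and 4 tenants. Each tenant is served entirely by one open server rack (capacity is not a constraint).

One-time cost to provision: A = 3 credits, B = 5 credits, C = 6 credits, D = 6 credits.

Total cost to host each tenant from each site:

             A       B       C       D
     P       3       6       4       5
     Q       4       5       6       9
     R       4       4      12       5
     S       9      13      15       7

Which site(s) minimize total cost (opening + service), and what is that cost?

Open A only; minimum total cost 23.

For any fixed open set, each tenant goes to its cheapest open site; total = fixed + service.
{A}: P→A 3, Q→A 4, R→A 4, S→A 9. Service 20; fixed 3; total 23.
{A, D}: service 18 + fixed 9 = 27
{A, B}: P→A 3, Q→A 4, R→A 4, S→A 9. Service 20; fixed 8; total 28.
{A, B, C, D}: P→A 3, Q→A 4, R→A 4, S→D 7. Service 18; fixed 20; total 38.
(All 15 nonempty subsets were checked; A only is lowest.)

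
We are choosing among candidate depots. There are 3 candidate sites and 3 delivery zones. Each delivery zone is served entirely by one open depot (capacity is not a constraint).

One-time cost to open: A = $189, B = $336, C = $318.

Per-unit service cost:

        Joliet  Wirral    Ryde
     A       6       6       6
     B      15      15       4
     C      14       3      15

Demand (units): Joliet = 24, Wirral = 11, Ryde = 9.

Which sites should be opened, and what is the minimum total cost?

Open A only; minimum total cost 453.

For any fixed open set, each delivery zone goes to its cheapest open site; total = fixed + service.
{A}: Joliet→A 6·24=144, Wirral→A 6·11=66, Ryde→A 6·9=54. Service 264; fixed 189; total 453.
{A, C}: service 231 + fixed 507 = 738
{A, B}: service 246 + fixed 525 = 771
{A, B, C}: service 213 + fixed 843 = 1056
No other subset beats 453.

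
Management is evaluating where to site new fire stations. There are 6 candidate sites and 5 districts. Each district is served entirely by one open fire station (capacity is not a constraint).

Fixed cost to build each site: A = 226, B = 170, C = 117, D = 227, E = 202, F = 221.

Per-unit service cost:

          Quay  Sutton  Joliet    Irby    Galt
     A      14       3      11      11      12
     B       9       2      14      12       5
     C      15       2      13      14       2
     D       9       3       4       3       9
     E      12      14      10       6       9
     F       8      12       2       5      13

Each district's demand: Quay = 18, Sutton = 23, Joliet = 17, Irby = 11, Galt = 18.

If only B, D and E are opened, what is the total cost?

Total cost: 998

Each district is assigned to its cheapest site among the open ones.
{B, D, E}: Quay→B 9·18=162, Sutton→B 2·23=46, Joliet→D 4·17=68, Irby→D 3·11=33, Galt→B 5·18=90. Service 399; fixed 599; total 998.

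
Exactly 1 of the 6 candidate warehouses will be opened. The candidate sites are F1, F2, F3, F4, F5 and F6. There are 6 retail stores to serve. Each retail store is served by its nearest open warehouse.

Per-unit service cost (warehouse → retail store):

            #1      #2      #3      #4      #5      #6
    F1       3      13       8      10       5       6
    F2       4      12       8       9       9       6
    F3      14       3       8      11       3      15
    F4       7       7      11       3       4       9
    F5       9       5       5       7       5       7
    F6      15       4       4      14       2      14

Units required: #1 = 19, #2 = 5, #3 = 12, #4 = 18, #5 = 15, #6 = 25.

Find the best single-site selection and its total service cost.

With exactly 1 open, each retail store uses its cheapest among the chosen.
{F1}: #1→F1 3·19=57, #2→F1 13·5=65, #3→F1 8·12=96, #4→F1 10·18=180, #5→F1 5·15=75, #6→F1 6·25=150. Service cost 623.
{F5}: service cost 632
{F4}: service cost 639
Among all 6 size-1 choices, {F1} is lowest.

Choose F1 only; total service cost 623.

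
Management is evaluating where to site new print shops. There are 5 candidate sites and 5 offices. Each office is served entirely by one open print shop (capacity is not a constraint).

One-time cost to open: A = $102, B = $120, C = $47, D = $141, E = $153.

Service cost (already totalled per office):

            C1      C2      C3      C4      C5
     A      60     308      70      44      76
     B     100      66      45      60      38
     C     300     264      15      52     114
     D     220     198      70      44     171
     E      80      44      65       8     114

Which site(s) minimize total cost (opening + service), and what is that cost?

For any fixed open set, each office goes to its cheapest open site; total = fixed + service.
{B}: C1→B 100, C2→B 66, C3→B 45, C4→B 60, C5→B 38. Service 309; fixed 120; total 429.
{B, C}: service 271 + fixed 167 = 438
{C, E}: C1→E 80, C2→E 44, C3→C 15, C4→E 8, C5→C 114. Service 261; fixed 200; total 461.
{A, B, C, D, E}: service 165 + fixed 563 = 728
No other subset beats 429.

Open B only; minimum total cost 429.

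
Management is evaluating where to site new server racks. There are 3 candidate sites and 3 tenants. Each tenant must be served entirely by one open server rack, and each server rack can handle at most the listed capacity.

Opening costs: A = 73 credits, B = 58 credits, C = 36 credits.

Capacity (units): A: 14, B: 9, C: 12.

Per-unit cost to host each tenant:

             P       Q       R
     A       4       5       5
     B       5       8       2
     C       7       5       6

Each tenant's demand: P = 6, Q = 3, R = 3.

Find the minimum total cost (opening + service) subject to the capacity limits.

Minimum total cost: 111

Open {C}: P→C 7·6=42, Q→C 5·3=15, R→C 6·3=18.
Loads: C carries 12/12. Service 75; fixed 36; total 111.
Next best feasible plan costs 127.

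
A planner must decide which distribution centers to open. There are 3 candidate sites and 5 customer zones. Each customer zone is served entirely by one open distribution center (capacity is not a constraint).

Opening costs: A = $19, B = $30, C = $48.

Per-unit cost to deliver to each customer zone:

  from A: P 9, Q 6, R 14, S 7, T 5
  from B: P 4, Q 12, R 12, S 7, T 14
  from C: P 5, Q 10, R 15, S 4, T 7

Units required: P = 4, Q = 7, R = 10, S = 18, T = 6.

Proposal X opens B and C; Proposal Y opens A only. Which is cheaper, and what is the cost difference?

Proposal Y is cheaper by 5.

Proposal X: {B, C}: P→B 4·4=16, Q→C 10·7=70, R→B 12·10=120, S→C 4·18=72, T→C 7·6=42. Service 320; fixed 78; total 398.
Proposal Y: {A}: P→A 9·4=36, Q→A 6·7=42, R→A 14·10=140, S→A 7·18=126, T→A 5·6=30. Service 374; fixed 19; total 393.
Difference: |398 − 393| = 5.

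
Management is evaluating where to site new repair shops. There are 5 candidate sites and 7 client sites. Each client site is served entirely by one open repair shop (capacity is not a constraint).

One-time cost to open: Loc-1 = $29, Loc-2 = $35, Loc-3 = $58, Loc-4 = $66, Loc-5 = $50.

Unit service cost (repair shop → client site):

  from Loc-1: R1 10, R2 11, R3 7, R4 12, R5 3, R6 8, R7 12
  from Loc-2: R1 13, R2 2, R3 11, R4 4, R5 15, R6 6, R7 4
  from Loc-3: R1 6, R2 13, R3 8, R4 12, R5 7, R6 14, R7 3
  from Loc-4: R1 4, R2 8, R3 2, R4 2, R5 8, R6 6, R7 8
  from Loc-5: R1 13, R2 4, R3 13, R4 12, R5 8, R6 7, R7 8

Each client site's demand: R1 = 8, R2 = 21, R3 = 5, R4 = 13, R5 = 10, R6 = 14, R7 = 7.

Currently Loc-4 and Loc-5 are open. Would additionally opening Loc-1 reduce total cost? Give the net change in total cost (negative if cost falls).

Yes — net change −21 (cost falls by 21).

Current service cost with {Loc-4, Loc-5}: 372.
Adding Loc-1: each client site re-picks its cheapest; new service cost 322, saving 50.
Extra fixed cost: 29. Net change = 29 − 50 = -21.
(Totals: 488 → 467.)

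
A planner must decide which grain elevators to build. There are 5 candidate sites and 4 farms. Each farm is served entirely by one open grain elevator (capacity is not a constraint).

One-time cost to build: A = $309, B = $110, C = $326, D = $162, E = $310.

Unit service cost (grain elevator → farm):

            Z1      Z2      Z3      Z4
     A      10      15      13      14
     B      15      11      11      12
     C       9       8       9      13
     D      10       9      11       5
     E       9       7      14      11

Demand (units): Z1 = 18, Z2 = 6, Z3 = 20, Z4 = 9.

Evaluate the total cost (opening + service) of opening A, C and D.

Total cost: 1232

Each farm is assigned to its cheapest site among the open ones.
{A, C, D}: Z1→C 9·18=162, Z2→C 8·6=48, Z3→C 9·20=180, Z4→D 5·9=45. Service 435; fixed 797; total 1232.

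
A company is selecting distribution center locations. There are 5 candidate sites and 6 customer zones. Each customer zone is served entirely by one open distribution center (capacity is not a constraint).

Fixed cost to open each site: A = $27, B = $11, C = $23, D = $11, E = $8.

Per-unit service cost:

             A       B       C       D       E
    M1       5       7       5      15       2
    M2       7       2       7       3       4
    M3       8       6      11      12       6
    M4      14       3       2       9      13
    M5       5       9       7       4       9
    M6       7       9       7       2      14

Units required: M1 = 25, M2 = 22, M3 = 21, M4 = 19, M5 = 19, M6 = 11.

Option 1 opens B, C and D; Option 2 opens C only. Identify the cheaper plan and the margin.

Option 1 is cheaper by 305.

Option 1: {B, C, D}: M1→C 5·25=125, M2→B 2·22=44, M3→B 6·21=126, M4→C 2·19=38, M5→D 4·19=76, M6→D 2·11=22. Service 431; fixed 45; total 476.
Option 2: {C}: M1→C 5·25=125, M2→C 7·22=154, M3→C 11·21=231, M4→C 2·19=38, M5→C 7·19=133, M6→C 7·11=77. Service 758; fixed 23; total 781.
Difference: |476 − 781| = 305.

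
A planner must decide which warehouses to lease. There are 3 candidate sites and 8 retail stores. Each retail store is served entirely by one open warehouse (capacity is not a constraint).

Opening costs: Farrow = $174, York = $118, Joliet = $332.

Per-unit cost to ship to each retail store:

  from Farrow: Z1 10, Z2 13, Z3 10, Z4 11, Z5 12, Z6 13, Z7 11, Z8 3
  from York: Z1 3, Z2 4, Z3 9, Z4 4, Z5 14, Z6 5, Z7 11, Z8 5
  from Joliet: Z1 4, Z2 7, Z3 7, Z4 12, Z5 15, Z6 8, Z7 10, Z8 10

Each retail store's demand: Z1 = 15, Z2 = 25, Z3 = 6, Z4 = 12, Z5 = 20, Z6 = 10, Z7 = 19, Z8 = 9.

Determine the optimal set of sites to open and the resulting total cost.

For any fixed open set, each retail store goes to its cheapest open site; total = fixed + service.
{York}: Z1→York 3·15=45, Z2→York 4·25=100, Z3→York 9·6=54, Z4→York 4·12=48, Z5→York 14·20=280, Z6→York 5·10=50, Z7→York 11·19=209, Z8→York 5·9=45. Service 831; fixed 118; total 949.
{Farrow, York}: service 773 + fixed 292 = 1065
{York, Joliet}: Z1→York 3·15=45, Z2→York 4·25=100, Z3→Joliet 7·6=42, Z4→York 4·12=48, Z5→York 14·20=280, Z6→York 5·10=50, Z7→Joliet 10·19=190, Z8→York 5·9=45. Service 800; fixed 450; total 1250.
{Farrow, York, Joliet}: Z1→York 3·15=45, Z2→York 4·25=100, Z3→Joliet 7·6=42, Z4→York 4·12=48, Z5→Farrow 12·20=240, Z6→York 5·10=50, Z7→Joliet 10·19=190, Z8→Farrow 3·9=27. Service 742; fixed 624; total 1366.
No other subset beats 949.

Open York only; minimum total cost 949.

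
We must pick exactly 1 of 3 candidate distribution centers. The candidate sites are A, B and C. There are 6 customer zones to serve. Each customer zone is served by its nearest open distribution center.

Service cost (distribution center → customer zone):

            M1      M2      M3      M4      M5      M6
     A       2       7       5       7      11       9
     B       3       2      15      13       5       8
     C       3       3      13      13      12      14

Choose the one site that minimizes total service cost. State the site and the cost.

Choose A only; total service cost 41.

With exactly 1 open, each customer zone uses its cheapest among the chosen.
{A}: M1→A 2, M2→A 7, M3→A 5, M4→A 7, M5→A 11, M6→A 9. Service cost 41.
{B}: service cost 46
{C}: service cost 58
Among all 3 size-1 choices, {A} is lowest.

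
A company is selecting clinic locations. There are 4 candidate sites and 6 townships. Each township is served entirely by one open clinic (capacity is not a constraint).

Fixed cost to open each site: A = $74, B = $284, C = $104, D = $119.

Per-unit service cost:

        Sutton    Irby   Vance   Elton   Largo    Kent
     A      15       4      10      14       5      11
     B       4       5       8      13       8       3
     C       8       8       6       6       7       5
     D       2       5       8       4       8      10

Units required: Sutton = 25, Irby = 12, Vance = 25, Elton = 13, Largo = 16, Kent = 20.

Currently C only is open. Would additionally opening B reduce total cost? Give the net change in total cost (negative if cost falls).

Current service cost with {C}: 736.
Adding B: each township re-picks its cheapest; new service cost 560, saving 176.
Extra fixed cost: 284. Net change = 284 − 176 = 108.
(Totals: 840 → 948.)

No — net change +108 (cost rises by 108).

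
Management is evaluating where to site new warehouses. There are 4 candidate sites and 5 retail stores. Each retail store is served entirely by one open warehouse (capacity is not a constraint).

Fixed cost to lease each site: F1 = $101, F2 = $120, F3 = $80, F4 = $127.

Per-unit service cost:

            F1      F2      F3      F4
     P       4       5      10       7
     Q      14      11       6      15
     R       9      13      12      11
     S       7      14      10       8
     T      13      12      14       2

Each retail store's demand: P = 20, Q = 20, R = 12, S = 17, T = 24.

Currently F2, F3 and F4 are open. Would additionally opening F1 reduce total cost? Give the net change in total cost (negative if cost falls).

Current service cost with {F2, F3, F4}: 536.
Adding F1: each retail store re-picks its cheapest; new service cost 475, saving 61.
Extra fixed cost: 101. Net change = 101 − 61 = 40.
(Totals: 863 → 903.)

No — net change +40 (cost rises by 40).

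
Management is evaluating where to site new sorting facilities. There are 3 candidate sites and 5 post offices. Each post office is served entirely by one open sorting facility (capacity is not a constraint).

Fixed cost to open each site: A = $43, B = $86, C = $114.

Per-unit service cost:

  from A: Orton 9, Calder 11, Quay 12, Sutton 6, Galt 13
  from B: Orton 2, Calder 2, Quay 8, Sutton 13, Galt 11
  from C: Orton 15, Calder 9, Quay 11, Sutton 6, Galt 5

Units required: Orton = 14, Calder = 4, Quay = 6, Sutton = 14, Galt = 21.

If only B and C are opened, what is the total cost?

Total cost: 473

Each post office is assigned to its cheapest site among the open ones.
{B, C}: Orton→B 2·14=28, Calder→B 2·4=8, Quay→B 8·6=48, Sutton→C 6·14=84, Galt→C 5·21=105. Service 273; fixed 200; total 473.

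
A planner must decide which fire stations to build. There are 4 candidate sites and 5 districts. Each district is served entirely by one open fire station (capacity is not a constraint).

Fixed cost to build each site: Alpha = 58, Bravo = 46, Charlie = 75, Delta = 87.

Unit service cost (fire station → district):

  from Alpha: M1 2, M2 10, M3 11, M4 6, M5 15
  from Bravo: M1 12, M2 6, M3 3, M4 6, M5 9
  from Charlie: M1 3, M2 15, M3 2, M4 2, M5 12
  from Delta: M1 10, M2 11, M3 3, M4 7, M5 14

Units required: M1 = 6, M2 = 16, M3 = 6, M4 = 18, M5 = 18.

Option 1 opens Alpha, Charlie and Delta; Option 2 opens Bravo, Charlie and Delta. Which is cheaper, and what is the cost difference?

Option 1: {Alpha, Charlie, Delta}: M1→Alpha 2·6=12, M2→Alpha 10·16=160, M3→Charlie 2·6=12, M4→Charlie 2·18=36, M5→Charlie 12·18=216. Service 436; fixed 220; total 656.
Option 2: {Bravo, Charlie, Delta}: M1→Charlie 3·6=18, M2→Bravo 6·16=96, M3→Charlie 2·6=12, M4→Charlie 2·18=36, M5→Bravo 9·18=162. Service 324; fixed 208; total 532.
Difference: |656 − 532| = 124.

Option 2 is cheaper by 124.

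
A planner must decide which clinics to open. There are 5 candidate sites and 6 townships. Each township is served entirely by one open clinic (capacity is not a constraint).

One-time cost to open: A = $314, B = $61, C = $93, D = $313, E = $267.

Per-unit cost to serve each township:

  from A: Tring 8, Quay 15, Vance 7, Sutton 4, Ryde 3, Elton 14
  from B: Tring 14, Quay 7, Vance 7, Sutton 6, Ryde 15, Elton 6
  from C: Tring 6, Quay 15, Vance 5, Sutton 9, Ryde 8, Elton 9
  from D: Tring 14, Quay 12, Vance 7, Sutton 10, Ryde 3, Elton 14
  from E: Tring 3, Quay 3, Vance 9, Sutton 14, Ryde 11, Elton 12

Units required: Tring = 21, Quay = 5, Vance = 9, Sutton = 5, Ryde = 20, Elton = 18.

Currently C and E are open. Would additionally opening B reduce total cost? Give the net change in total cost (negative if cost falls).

Yes — net change −8 (cost falls by 8).

Current service cost with {C, E}: 490.
Adding B: each township re-picks its cheapest; new service cost 421, saving 69.
Extra fixed cost: 61. Net change = 61 − 69 = -8.
(Totals: 850 → 842.)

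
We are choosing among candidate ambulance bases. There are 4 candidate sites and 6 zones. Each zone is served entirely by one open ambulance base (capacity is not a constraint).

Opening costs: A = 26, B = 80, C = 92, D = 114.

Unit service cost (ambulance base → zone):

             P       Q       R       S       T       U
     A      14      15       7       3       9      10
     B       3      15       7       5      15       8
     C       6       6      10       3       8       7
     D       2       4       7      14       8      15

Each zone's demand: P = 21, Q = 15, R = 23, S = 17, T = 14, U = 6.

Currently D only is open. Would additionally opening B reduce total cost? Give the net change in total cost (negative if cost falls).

Yes — net change −115 (cost falls by 115).

Current service cost with {D}: 703.
Adding B: each zone re-picks its cheapest; new service cost 508, saving 195.
Extra fixed cost: 80. Net change = 80 − 195 = -115.
(Totals: 817 → 702.)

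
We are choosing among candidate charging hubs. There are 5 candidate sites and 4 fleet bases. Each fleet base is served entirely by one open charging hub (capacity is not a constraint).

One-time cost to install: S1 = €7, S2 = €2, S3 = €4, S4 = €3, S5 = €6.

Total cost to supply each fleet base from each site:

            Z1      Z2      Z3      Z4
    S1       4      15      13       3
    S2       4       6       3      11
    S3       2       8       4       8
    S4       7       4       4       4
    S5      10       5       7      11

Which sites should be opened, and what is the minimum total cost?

Open S2 and S4; minimum total cost 20.

For any fixed open set, each fleet base goes to its cheapest open site; total = fixed + service.
{S2, S4}: Z1→S2 4, Z2→S4 4, Z3→S2 3, Z4→S4 4. Service 15; fixed 5; total 20.
{S3, S4}: service 14 + fixed 7 = 21
{S2, S3, S4}: service 13 + fixed 9 = 22
{S1, S2, S3, S4, S5}: service 12 + fixed 22 = 34
No other subset beats 20.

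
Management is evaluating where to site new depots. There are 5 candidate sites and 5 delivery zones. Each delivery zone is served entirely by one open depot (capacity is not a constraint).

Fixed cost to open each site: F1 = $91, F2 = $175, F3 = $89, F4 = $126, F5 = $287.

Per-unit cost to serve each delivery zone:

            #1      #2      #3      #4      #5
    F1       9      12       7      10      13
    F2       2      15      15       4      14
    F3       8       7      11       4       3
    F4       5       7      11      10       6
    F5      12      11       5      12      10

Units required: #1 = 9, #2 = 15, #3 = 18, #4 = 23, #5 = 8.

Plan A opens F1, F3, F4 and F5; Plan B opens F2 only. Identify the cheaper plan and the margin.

Plan B is cheaper by 57.

Plan A: {F1, F3, F4, F5}: #1→F4 5·9=45, #2→F3 7·15=105, #3→F5 5·18=90, #4→F3 4·23=92, #5→F3 3·8=24. Service 356; fixed 593; total 949.
Plan B: {F2}: #1→F2 2·9=18, #2→F2 15·15=225, #3→F2 15·18=270, #4→F2 4·23=92, #5→F2 14·8=112. Service 717; fixed 175; total 892.
Difference: |949 − 892| = 57.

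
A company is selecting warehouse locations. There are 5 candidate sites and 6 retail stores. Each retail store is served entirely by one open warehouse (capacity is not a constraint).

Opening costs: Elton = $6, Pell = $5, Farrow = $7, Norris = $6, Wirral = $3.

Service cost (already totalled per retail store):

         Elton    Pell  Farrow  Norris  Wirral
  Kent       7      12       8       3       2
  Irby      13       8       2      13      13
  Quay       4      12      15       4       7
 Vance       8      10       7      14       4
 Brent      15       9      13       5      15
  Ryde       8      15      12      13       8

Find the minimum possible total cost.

Minimum total cost: 41

For any fixed open set, each retail store goes to its cheapest open site; total = fixed + service.
{Farrow, Norris, Wirral}: Kent→Wirral 2, Irby→Farrow 2, Quay→Norris 4, Vance→Wirral 4, Brent→Norris 5, Ryde→Wirral 8. Service 25; fixed 16; total 41.
{Pell, Norris, Wirral}: Kent→Wirral 2, Irby→Pell 8, Quay→Norris 4, Vance→Wirral 4, Brent→Norris 5, Ryde→Wirral 8. Service 31; fixed 14; total 45.
{Norris, Wirral}: service 36 + fixed 9 = 45
{Elton, Pell, Farrow, Norris, Wirral}: service 25 + fixed 27 = 52
No other subset beats 41.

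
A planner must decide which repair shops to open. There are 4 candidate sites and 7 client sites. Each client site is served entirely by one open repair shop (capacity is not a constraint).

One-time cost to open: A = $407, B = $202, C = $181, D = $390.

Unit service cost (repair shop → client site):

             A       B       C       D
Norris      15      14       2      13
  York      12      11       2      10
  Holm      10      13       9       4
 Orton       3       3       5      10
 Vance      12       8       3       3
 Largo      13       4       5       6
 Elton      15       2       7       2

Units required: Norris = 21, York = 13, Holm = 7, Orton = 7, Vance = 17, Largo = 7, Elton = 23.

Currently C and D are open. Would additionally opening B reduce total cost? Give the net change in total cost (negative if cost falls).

No — net change +181 (cost rises by 181).

Current service cost with {C, D}: 263.
Adding B: each client site re-picks its cheapest; new service cost 242, saving 21.
Extra fixed cost: 202. Net change = 202 − 21 = 181.
(Totals: 834 → 1015.)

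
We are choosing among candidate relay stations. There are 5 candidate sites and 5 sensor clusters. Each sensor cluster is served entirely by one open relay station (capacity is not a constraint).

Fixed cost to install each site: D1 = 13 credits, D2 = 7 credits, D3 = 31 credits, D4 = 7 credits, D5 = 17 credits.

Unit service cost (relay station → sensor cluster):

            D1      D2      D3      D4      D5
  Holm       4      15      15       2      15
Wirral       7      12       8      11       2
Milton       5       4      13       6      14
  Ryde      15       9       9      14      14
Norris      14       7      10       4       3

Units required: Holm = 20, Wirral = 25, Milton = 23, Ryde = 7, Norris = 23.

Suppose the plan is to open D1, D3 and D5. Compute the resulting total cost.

Total cost: 438

Each sensor cluster is assigned to its cheapest site among the open ones.
{D1, D3, D5}: Holm→D1 4·20=80, Wirral→D5 2·25=50, Milton→D1 5·23=115, Ryde→D3 9·7=63, Norris→D5 3·23=69. Service 377; fixed 61; total 438.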